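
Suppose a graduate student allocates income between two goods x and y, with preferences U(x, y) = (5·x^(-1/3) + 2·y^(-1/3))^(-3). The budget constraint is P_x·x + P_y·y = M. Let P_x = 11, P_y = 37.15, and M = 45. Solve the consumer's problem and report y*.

Numerically y/x = 0.201893, so x* = 45/(11 + 37.15·0.201893) = 2.4324 and y* = 0.201893·2.4324 = 0.4911.

y* = 0.4911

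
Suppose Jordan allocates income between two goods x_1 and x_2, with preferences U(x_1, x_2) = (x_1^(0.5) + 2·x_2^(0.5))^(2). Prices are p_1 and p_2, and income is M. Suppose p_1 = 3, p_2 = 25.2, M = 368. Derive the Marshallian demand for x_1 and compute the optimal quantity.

From the CES first-order condition, (1/2)·(x_2/x_1)^(0.5) = p_1/p_2.
Solve for the ratio: x_2/x_1 = [2·p_1/p_2]^(2).
With the ratio pinned down, the budget gives x_1* = M/(p_1 + p_2·(x_2/x_1)) and x_2* = (x_2/x_1)·x_1*.
Numerically x_2/x_1 = 0.056689, so x_1* = 368/(3 + 25.2·0.056689) = 83.0968.

x_1* = 83.0968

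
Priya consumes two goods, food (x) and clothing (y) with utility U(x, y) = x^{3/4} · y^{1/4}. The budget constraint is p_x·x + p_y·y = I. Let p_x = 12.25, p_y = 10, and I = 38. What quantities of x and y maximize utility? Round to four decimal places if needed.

Demand: x*(p_x,p_y,I) = 0.75·I/p_x and y* = 0.25·I/p_y.
At p_x=12.25, p_y=10, I=38: x* = 0.75·38/12.25 = 2.3265, y* = 0.95.

x* = 2.3265, y* = 0.95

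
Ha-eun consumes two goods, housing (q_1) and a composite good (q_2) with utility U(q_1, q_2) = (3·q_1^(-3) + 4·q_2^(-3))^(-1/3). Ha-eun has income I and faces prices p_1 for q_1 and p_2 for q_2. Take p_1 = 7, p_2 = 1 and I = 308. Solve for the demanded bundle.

q_1* = 35.2086, q_2* = 61.54

MU_q_1 ∝ 3·q_1^(-4), MU_q_2 ∝ 4·q_2^(-4), so MRS = (3/4)·(q_2/q_1)^(4) = p_1/p_2.
Solve for the ratio: q_2/q_1 = [(4/3)·p_1/p_2]^(0.25).
With the ratio pinned down, the budget gives q_1* = I/(p_1 + p_2·(q_2/q_1)) and q_2* = (q_2/q_1)·q_1*.
Numerically q_2/q_1 = 1.74787, so q_1* = 308/(7 + 1·1.74787) = 35.2086 and q_2* = 1.74787·35.2086 = 61.54.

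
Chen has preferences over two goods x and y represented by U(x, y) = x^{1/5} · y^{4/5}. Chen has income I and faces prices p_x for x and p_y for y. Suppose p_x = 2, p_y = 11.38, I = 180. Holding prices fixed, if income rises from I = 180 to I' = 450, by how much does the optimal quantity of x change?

MU_x/MU_y = (0.2·y)/(0.8·x); tangency sets this equal to p_x/p_y.
Rearranging, p_y·y = 4·p_x·x. Substituting into the budget gives p_x·x·(1 + 4) = I.
Demand: x*(p_x,p_y,I) = 0.2·I/p_x and y* = 0.8·I/p_y.
At p_x=2, p_y=11.38, I=180: x* = 0.2·180/2 = 18.
At I' = 450: x* = 45. Change: 45 − 18 = 27.

Δx* = 27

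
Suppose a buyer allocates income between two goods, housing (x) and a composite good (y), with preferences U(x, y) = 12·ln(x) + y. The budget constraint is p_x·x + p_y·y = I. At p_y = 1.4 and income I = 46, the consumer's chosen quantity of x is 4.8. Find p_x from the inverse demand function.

p_x = 3.5

Set MRS = p_x/p_y: (12/x)/1 = p_x/p_y.
So x*(p_x,p_y) = 12·p_y/p_x, independent of income; and y* = (I − 12·p_y)/p_y.
Set x* = 4.8 in the demand function and solve for p_x: p_x = 3.5.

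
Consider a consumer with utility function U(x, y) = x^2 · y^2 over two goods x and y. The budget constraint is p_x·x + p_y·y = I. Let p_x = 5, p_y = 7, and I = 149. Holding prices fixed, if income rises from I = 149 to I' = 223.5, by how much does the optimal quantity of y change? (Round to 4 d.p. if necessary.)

Δy* = 5.3214

Demand: x*(p_x,p_y,I) = 0.5·I/p_x and y* = 0.5·I/p_y.
At p_x=5, p_y=7, I=149: y* = 0.5·149/7 = 10.6429.
At I' = 223.5: y* = 15.9643. Change: 15.9643 − 10.6429 = 5.3214.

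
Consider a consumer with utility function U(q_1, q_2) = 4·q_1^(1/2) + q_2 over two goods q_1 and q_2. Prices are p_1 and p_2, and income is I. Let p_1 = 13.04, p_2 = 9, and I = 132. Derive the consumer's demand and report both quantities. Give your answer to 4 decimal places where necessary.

Set MRS = p_1/p_2: 2·q_1^(−1/2) = p_1/p_2.
Solve: √q_1 = 2·p_2/p_1, so q_1*(p_1,p_2) = (2·p_2/p_1)², and q_2* = (I − p_1·q_1*)/p_2.
Plugging in: q_1* = (2·9/13.04)² = 1.9054, q_2* = 11.9059.

q_1* = 1.9054, q_2* = 11.9059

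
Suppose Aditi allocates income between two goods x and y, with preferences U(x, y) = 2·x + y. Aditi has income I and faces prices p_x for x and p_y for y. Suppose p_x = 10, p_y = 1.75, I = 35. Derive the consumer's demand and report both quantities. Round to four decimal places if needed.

Linear utility — the consumer picks whichever good has higher MU/price: 2/10 = 0.2 vs 1/1.75 = 0.5714.
y gives more utility per dollar, so spend all income on y: y* = I/p_y, x* = 0.
Numerically: x* = 0, y* = 20.

x* = 0, y* = 20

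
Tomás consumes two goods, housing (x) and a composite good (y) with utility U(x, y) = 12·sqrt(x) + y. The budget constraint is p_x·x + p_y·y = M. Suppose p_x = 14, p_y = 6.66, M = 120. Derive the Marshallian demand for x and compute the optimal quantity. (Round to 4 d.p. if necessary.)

MU_x = 6/√x, MU_y = 1. Tangency: 6/√x = p_x/p_y.
Thus x* = (6·p_y/p_x)² — independent of M — with the rest of income spent on y.
Plugging in: x* = (6·6.66/14)² = 8.1469.

x* = 8.1469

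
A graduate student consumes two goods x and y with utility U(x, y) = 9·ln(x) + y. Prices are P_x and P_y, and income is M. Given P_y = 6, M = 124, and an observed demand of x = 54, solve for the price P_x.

P_x = 1

MU_x = 9/x, MU_y = 1. Tangency: 9/x = P_x/P_y.
So x*(P_x,P_y) = 9·P_y/P_x, independent of income; and y* = (M − 9·P_y)/P_y.
Set x* = 54 in the demand function and solve for P_x: P_x = 1.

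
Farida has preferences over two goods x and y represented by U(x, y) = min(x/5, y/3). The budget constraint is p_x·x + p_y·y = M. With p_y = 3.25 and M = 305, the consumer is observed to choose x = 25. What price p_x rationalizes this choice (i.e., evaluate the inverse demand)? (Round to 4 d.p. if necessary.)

p_x = 10.25

Leontief preferences: the optimum is at the kink where x/5 = y/3, i.e. y = (3/5)·x.
Budget: p_x·x + p_y·(3/5)·x = M, so (5·p_x + 3·p_y)·x = 5·M.
Demand: x*(p_x,p_y,M) = 5·M/(5·p_x + 3·p_y), y* = 3·M/(5·p_x + 3·p_y).
Set x* = 25 in the demand function and solve for p_x: p_x = 10.25.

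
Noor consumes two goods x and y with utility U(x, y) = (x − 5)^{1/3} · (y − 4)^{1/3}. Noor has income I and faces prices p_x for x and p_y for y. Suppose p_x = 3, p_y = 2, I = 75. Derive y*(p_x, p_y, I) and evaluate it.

y* = 17

MRS = (y−4)/(x−5). Tangency with p_x/p_y gives y−4 = (p_x/p_y)·(x−5).
After buying the subsistence bundle (5, 4), a share 0.5 of the remaining income goes to x: x* = 5 + 0.5·(I − 5p_x − 4p_y)/p_x.
Discretionary income = 75 − 5·3 − 4·2 = 52; y* = 4 + 0.5·52/2 = 17.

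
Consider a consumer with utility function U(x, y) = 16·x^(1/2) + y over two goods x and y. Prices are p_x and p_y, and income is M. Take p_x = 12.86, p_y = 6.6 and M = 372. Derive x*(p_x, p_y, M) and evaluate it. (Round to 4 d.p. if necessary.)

Utility is quasi-linear in y; the FOC for x is 8/√x = p_x/p_y.
Thus x* = (8·p_y/p_x)² — independent of M — with the rest of income spent on y.
Plugging in: x* = (8·6.6/12.86)² = 16.8572.

x* = 16.8572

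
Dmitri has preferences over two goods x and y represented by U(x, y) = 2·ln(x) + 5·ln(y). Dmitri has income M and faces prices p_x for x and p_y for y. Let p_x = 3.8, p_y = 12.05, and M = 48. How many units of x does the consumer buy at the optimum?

x* = 3.609

Tangency: MRS = (2/5)·y/x = p_x/p_y.
So 2·p_y·y = 5·p_x·x; combined with the budget, a share 2/7 of income goes to x.
Demand: x*(p_x,p_y,M) = 2/7·M/p_x and y* = 5/7·M/p_y.
At p_x=3.8, p_y=12.05, M=48: x* = 2/7·48/3.8 = 3.609.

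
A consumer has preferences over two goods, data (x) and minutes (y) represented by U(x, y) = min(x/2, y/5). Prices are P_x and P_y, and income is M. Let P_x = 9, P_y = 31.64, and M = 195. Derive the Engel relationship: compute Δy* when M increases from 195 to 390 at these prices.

Δy* = 5.5335

Here 2·9 + 5·31.64 = 176.2, giving y* = 5.5335.
At M' = 390: y* = 11.067. Change: 11.067 − 5.5335 = 5.5335.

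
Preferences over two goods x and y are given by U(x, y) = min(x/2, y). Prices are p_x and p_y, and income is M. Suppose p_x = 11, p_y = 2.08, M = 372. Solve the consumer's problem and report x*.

x* = 30.897

Leontief preferences: the optimum is at the kink where x/2 = y/1, i.e. y = (1/2)·x.
Budget: p_x·x + p_y·(1/2)·x = M, so (2·p_x + p_y)·x = 2·M.
Demand: x*(p_x,p_y,M) = 2·M/(2·p_x + p_y), y* = M/(2·p_x + p_y).
Here 2·11 + 2.08 = 24.08, giving x* = 30.897.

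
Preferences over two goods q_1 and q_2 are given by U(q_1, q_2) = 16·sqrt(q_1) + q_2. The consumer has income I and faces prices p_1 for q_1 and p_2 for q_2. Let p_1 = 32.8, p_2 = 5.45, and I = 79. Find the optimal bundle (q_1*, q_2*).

Plugging in: q_1* = (8·5.45/32.8)² = 1.767, q_2* = 3.8613.

q_1* = 1.767, q_2* = 3.8613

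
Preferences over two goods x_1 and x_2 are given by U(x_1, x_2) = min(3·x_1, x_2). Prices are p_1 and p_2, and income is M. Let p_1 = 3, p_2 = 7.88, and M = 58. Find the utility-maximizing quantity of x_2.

x_2* = 6.5315

Demand: x_1*(p_1,p_2,M) = M/(p_1 + 3·p_2), x_2* = 3·M/(p_1 + 3·p_2).
Here 3 + 3·7.88 = 26.64, giving x_2* = 6.5315.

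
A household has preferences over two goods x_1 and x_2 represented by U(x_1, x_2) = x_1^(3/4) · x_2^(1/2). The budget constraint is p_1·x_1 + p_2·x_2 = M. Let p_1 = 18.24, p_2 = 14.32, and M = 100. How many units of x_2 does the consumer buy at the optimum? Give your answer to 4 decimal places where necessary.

The MRS is (3/2)·x_2/x_1. Set MRS = p_1/p_2.
So 0.75·p_2·x_2 = 0.5·p_1·x_1; combined with the budget, a share 0.6 of income goes to x_1.
Demand: x_1*(p_1,p_2,M) = 0.6·M/p_1 and x_2* = 0.4·M/p_2.
At p_1=18.24, p_2=14.32, M=100: x_2* = 0.4·100/14.32 = 2.7933.

x_2* = 2.7933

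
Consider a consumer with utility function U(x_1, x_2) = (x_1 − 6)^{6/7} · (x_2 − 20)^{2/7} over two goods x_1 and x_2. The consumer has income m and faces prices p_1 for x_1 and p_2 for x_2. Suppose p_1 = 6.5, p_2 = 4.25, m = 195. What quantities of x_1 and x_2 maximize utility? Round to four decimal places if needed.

Let x_1' = x_1−6, x_2' = x_2−20. MRS = 3·x_2'/x_1' = p_1/p_2.
After buying the subsistence bundle (6, 20), a share 0.75 of the remaining income goes to x_1: x_1* = 6 + 0.75·(m − 6p_1 − 20p_2)/p_1.
Discretionary income = 195 − 6·6.5 − 20·4.25 = 71; x_1* = 6 + 0.75·71/6.5 = 14.1923; x_2* = 20 + 0.25·71/4.25 = 24.1765.

x_1* = 14.1923, x_2* = 24.1765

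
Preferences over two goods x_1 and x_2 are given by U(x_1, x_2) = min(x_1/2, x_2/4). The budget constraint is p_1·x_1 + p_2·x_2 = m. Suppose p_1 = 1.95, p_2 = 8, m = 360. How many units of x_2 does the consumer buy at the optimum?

Demand: x_1*(p_1,p_2,m) = 2·m/(2·p_1 + 4·p_2), x_2* = 4·m/(2·p_1 + 4·p_2).
Here 2·1.95 + 4·8 = 35.9, giving x_2* = 40.1114.

x_2* = 40.1114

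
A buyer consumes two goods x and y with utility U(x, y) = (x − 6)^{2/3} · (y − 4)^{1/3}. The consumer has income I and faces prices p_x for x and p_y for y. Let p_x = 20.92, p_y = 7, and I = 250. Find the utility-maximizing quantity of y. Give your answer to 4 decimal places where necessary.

Let x' = x−6, y' = y−4. MRS = 2·y'/x' = p_x/p_y.
After buying the subsistence bundle (6, 4), a share 2/3 of the remaining income goes to x: x* = 6 + 2/3·(I − 6p_x − 4p_y)/p_x.
Discretionary income = 250 − 6·20.92 − 4·7 = 96.48; y* = 4 + 1/3·96.48/7 = 8.5943.

y* = 8.5943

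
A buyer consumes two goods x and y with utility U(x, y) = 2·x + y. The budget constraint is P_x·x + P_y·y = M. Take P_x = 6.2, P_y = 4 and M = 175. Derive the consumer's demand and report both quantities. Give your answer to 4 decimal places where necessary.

Linear utility — the consumer picks whichever good has higher MU/price: 2/6.2 = 0.3226 vs 1/4 = 0.25.
x gives more utility per dollar, so spend all income on x: x* = M/P_x, y* = 0.
Numerically: x* = 28.2258, y* = 0.

x* = 28.2258, y* = 0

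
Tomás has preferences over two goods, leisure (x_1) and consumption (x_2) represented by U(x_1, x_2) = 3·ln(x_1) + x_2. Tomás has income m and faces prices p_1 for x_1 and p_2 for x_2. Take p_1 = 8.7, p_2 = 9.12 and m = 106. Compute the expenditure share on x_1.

Set MRS = p_1/p_2: (3/x_1)/1 = p_1/p_2.
So x_1*(p_1,p_2) = 3·p_2/p_1, independent of income; and x_2* = (m − 3·p_2)/p_2.
At the given prices: x_1* = 3·9.12/8.7 = 3.1448, and x_2* = 8.6228.
Expenditure on x_1: 8.7·3.1448 = 27.36; share = 0.2581.

share on x_1 = 0.2581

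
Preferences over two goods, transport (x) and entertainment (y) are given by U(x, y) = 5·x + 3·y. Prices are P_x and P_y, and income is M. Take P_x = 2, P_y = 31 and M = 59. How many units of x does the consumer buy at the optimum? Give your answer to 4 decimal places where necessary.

Linear utility — the consumer picks whichever good has higher MU/price: 5/2 = 2.5 vs 3/31 = 0.0968.
x gives more utility per dollar, so spend all income on x: x* = M/P_x, y* = 0.
Numerically: x* = 29.5, y* = 0.

x* = 29.5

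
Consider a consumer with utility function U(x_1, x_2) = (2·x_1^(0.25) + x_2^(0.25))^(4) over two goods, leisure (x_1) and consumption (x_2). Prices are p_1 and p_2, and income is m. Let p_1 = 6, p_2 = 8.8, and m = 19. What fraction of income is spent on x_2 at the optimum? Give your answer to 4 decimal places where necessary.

Numerically x_2/x_1 = 0.23815, so x_1* = 19/(6 + 8.8·0.23815) = 2.3469 and x_2* = 0.23815·2.3469 = 0.5589.
Expenditure on x_2: 8.8·0.5589 = 4.9185; share = 0.2589.

share on x_2 = 0.2589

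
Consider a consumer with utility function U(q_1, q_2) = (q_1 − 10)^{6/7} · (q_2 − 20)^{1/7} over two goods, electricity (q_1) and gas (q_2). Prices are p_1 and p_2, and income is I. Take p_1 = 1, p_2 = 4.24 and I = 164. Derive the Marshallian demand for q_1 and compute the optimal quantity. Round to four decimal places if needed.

q_1* = 69.3143

Discretionary income = 164 − 10·1 − 20·4.24 = 69.2; q_1* = 10 + 6/7·69.2/1 = 69.3143.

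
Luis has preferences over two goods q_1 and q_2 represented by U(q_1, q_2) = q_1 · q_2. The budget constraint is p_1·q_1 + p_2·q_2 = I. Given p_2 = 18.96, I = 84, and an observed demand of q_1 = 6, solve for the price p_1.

Tangency: MRS = q_2/q_1 = p_1/p_2.
So p_2·q_2 = p_1·q_1; combined with the budget, a share 0.5 of income goes to q_1.
Demand: q_1*(p_1,p_2,I) = 0.5·I/p_1 and q_2* = 0.5·I/p_2.
Set q_1* = 6 in the demand function and solve for p_1: p_1 = 7.

p_1 = 7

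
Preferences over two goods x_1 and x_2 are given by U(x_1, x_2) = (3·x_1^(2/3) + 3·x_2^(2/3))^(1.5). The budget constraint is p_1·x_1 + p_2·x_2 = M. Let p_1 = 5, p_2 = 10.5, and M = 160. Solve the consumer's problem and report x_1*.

x_1* = 26.085

Substitute x_2 = (x_2/x_1)·x_1 into the budget: x_1* = M/(p_1 + p_2·(x_2/x_1)).
Numerically x_2/x_1 = 0.10798, so x_1* = 160/(5 + 10.5·0.10798) = 26.085.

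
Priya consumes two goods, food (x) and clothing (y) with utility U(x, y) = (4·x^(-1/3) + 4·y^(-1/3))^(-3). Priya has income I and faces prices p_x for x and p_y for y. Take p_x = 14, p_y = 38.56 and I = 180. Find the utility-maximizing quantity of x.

x* = 5.6188

MRS = MU_x/MU_y = (y/x)^(4/3). Set equal to p_x/p_y.
Solve for the ratio: y/x = [p_x/p_y]^(0.75).
With the ratio pinned down, the budget gives x* = I/(p_x + p_y·(y/x)) and y* = (y/x)·x*.
Numerically y/x = 0.467728, so x* = 180/(14 + 38.56·0.467728) = 5.6188.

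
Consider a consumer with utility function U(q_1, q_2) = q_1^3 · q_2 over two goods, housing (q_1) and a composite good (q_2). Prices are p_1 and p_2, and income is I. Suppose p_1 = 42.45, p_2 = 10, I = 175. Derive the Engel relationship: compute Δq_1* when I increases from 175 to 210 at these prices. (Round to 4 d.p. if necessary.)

Demand: q_1*(p_1,p_2,I) = 0.75·I/p_1 and q_2* = 0.25·I/p_2.
At p_1=42.45, p_2=10, I=175: q_1* = 0.75·175/42.45 = 3.0919.
At I' = 210: q_1* = 3.7102. Change: 3.7102 − 3.0919 = 0.6184.

Δq_1* = 0.6184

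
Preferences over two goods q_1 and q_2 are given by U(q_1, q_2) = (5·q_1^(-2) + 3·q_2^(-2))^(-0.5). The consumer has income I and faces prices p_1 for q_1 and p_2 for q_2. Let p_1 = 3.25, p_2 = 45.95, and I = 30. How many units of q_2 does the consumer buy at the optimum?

q_2* = 0.5428

MU_q_1 ∝ 5·q_1^(-3), MU_q_2 ∝ 3·q_2^(-3), so MRS = (5/3)·(q_2/q_1)^(3) = p_1/p_2.
Solve for the ratio: q_2/q_1 = [(3/5)·p_1/p_2]^(1/3).
Substitute q_2 = (q_2/q_1)·q_1 into the budget: q_1* = I/(p_1 + p_2·(q_2/q_1)).
Numerically q_2/q_1 = 0.348805, so q_1* = 30/(3.25 + 45.95·0.348805) = 1.5562 and q_2* = 0.348805·1.5562 = 0.5428.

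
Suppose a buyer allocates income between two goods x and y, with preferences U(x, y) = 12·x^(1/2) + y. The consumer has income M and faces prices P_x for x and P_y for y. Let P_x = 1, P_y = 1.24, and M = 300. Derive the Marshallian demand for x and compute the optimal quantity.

x* = 55.3536

Utility is quasi-linear in y; the FOC for x is 6/√x = P_x/P_y.
Thus x* = (6·P_y/P_x)² — independent of M — with the rest of income spent on y.
Plugging in: x* = (6·1.24/1)² = 55.3536.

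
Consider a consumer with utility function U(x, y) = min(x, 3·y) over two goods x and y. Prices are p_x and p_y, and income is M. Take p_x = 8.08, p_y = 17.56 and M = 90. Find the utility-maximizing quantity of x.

With perfect complements, no substitution: consume in ratio x:y = 3:1.
Budget: p_x·x + p_y·(1/3)·x = M, so (3·p_x + p_y)·x = 3·M.
Demand: x*(p_x,p_y,M) = 3·M/(3·p_x + p_y), y* = M/(3·p_x + p_y).
Here 3·8.08 + 17.56 = 41.8, giving x* = 6.4593.

x* = 6.4593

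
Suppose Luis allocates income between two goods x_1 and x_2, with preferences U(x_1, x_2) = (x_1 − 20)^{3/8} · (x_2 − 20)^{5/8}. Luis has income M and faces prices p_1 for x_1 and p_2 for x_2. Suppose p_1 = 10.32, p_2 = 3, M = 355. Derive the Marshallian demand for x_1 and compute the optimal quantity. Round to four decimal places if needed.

This is Cobb-Douglas in (x_1−20, x_2−20): tangency gives 0.375·p_2·(x_2−20) = 0.625·p_1·(x_1−20).
Substituting into the budget: x_1* = 20 + 0.375·(M − 20·p_1 − 20·p_2)/p_1, and x_2* = 20 + 0.625·(…)/p_2.
Discretionary income = 355 − 20·10.32 − 20·3 = 88.6; x_1* = 20 + 0.375·88.6/10.32 = 23.2195.

x_1* = 23.2195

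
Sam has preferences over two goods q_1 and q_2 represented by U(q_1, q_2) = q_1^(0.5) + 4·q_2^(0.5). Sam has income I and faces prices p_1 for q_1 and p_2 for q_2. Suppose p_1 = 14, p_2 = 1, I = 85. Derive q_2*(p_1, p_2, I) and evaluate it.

From the CES first-order condition, (1/4)·(q_2/q_1)^(0.5) = p_1/p_2.
Hence q_2/q_1 = (4·p_1/p_2)^(1/(0.5)), i.e. raised to the 2 power.
Substitute q_2 = (q_2/q_1)·q_1 into the budget: q_1* = I/(p_1 + p_2·(q_2/q_1)).
Numerically q_2/q_1 = 3136, so q_1* = 85/(14 + 1·3136) = 0.027 and q_2* = 3136·0.027 = 84.6222.

q_2* = 84.6222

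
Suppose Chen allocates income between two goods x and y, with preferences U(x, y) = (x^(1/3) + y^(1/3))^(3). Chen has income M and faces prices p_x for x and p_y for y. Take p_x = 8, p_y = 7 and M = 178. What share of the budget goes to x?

share on x = 0.4833

MRS = MU_x/MU_y = (y/x)^(2/3). Set equal to p_x/p_y.
Solve for the ratio: y/x = [p_x/p_y]^(1.5).
With the ratio pinned down, the budget gives x* = M/(p_x + p_y·(y/x)) and y* = (y/x)·x*.
Numerically y/x = 1.221766, so x* = 178/(8 + 7·1.221766) = 10.7538 and y* = 1.221766·10.7538 = 13.1386.
Expenditure on x: 8·10.7538 = 86.03; share = 0.4833.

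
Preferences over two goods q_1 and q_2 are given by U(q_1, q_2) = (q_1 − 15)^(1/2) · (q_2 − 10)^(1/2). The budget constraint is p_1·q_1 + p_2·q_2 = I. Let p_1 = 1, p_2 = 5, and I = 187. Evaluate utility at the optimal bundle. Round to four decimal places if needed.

This is Cobb-Douglas in (q_1−15, q_2−10): tangency gives 0.5·p_2·(q_2−10) = 0.5·p_1·(q_1−15).
After buying the subsistence bundle (15, 10), a share 0.5 of the remaining income goes to q_1: q_1* = 15 + 0.5·(I − 15p_1 − 10p_2)/p_1.
Discretionary income = 187 − 15·1 − 10·5 = 122; q_1* = 15 + 0.5·122/1 = 76; q_2* = 10 + 0.5·122/5 = 22.2.
Utility at the optimum: U(76, 22.2) = 27.28.

V = 27.28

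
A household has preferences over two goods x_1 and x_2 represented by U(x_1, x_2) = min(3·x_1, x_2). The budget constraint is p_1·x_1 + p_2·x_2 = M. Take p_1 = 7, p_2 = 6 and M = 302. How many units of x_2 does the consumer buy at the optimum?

Demand: x_1*(p_1,p_2,M) = M/(p_1 + 3·p_2), x_2* = 3·M/(p_1 + 3·p_2).
Here 7 + 3·6 = 25, giving x_2* = 36.24.

x_2* = 36.24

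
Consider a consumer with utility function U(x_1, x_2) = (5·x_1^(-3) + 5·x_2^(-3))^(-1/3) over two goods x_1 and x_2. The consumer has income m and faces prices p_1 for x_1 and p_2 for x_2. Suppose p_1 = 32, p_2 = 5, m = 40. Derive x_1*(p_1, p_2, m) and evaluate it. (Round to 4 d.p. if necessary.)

x_1* = 1.0012

From the CES first-order condition, (x_2/x_1)^(4) = p_1/p_2.
Hence x_2/x_1 = (p_1/p_2)^(1/(4)), i.e. raised to the 0.25 power.
With the ratio pinned down, the budget gives x_1* = m/(p_1 + p_2·(x_2/x_1)) and x_2* = (x_2/x_1)·x_1*.
Numerically x_2/x_1 = 1.590541, so x_1* = 40/(32 + 5·1.590541) = 1.0012.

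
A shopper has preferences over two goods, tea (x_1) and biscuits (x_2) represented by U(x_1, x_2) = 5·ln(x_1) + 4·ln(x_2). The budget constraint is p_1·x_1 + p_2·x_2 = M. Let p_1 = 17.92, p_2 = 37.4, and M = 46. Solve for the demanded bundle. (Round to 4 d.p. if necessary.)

x_1* = 1.4261, x_2* = 0.5466

Tangency: MRS = (5/4)·x_2/x_1 = p_1/p_2.
So 5·p_2·x_2 = 4·p_1·x_1; combined with the budget, a share 5/9 of income goes to x_1.
Demand: x_1*(p_1,p_2,M) = 5/9·M/p_1 and x_2* = 4/9·M/p_2.
At p_1=17.92, p_2=37.4, M=46: x_1* = 5/9·46/17.92 = 1.4261, x_2* = 0.5466.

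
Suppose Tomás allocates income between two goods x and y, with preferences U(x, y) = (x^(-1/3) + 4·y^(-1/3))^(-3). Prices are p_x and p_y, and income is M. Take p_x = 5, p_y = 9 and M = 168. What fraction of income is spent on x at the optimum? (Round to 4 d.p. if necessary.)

share on x = 0.2339

From the CES first-order condition, (1/4)·(y/x)^(4/3) = p_x/p_y.
Solve for the ratio: y/x = [4·p_x/p_y]^(0.75).
With the ratio pinned down, the budget gives x* = M/(p_x + p_y·(y/x)) and y* = (y/x)·x*.
Numerically y/x = 1.820081, so x* = 168/(5 + 9·1.820081) = 7.8575 and y* = 1.820081·7.8575 = 14.3014.
Expenditure on x: 5·7.8575 = 39.2877; share = 0.2339.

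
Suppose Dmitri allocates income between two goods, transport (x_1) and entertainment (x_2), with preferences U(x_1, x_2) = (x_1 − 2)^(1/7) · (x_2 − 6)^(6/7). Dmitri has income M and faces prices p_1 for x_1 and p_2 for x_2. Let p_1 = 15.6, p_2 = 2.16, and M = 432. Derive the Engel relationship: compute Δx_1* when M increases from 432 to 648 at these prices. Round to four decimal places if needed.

This is Cobb-Douglas in (x_1−2, x_2−6): tangency gives 1/7·p_2·(x_2−6) = 6/7·p_1·(x_1−2).
Substituting into the budget: x_1* = 2 + 1/7·(M − 2·p_1 − 6·p_2)/p_1, and x_2* = 6 + 6/7·(…)/p_2.
Discretionary income = 432 − 2·15.6 − 6·2.16 = 387.84; x_1* = 2 + 1/7·387.84/15.6 = 5.5516.
At M' = 648: x_1* = 7.5297. Change: 7.5297 − 5.5516 = 1.978.

Δx_1* = 1.978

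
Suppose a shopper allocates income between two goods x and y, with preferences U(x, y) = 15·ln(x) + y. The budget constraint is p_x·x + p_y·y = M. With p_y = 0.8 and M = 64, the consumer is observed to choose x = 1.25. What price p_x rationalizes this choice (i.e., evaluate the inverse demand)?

p_x = 9.6

MU_x = 15/x, MU_y = 1. Tangency: 15/x = p_x/p_y.
So x*(p_x,p_y) = 15·p_y/p_x, independent of income; and y* = (M − 15·p_y)/p_y.
Set x* = 1.25 in the demand function and solve for p_x: p_x = 9.6.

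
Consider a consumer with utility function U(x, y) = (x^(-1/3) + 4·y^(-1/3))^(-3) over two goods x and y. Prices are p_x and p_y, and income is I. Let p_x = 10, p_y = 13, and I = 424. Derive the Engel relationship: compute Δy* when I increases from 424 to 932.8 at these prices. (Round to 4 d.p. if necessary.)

MU_x ∝ x^(-4/3), MU_y ∝ 4·y^(-4/3), so MRS = (1/4)·(y/x)^(4/3) = p_x/p_y.
Solve for the ratio: y/x = [4·p_x/p_y]^(0.75).
With the ratio pinned down, the budget gives x* = I/(p_x + p_y·(y/x)) and y* = (y/x)·x*.
Numerically y/x = 2.323205, so x* = 424/(10 + 13·2.323205) = 10.5468 and y* = 2.323205·10.5468 = 24.5024.
At I' = 932.8: y* = 53.9054. Change: 53.9054 − 24.5024 = 29.4029.

Δy* = 29.4029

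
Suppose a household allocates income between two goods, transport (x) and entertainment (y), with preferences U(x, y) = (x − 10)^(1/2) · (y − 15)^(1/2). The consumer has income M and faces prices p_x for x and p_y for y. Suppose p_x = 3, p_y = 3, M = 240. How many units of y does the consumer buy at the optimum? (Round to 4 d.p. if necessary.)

y* = 42.5

This is Cobb-Douglas in (x−10, y−15): tangency gives 0.5·p_y·(y−15) = 0.5·p_x·(x−10).
Substituting into the budget: x* = 10 + 0.5·(M − 10·p_x − 15·p_y)/p_x, and y* = 15 + 0.5·(…)/p_y.
Discretionary income = 240 − 10·3 − 15·3 = 165; y* = 15 + 0.5·165/3 = 42.5.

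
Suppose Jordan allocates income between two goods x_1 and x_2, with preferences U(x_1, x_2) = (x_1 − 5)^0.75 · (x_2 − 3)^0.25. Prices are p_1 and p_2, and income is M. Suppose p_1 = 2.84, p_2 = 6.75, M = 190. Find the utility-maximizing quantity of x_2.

x_2* = 8.7611

Substituting into the budget: x_1* = 5 + 0.75·(M − 5·p_1 − 3·p_2)/p_1, and x_2* = 3 + 0.25·(…)/p_2.
Discretionary income = 190 − 5·2.84 − 3·6.75 = 155.55; x_2* = 3 + 0.25·155.55/6.75 = 8.7611.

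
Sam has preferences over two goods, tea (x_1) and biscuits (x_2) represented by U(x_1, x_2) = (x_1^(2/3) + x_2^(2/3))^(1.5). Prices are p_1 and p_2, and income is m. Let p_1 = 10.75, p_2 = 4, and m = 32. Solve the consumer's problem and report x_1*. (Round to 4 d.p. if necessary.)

From the CES first-order condition, (x_2/x_1)^(1/3) = p_1/p_2.
Solve for the ratio: x_2/x_1 = [p_1/p_2]^(3).
With the ratio pinned down, the budget gives x_1* = m/(p_1 + p_2·(x_2/x_1)) and x_2* = (x_2/x_1)·x_1*.
Numerically x_2/x_1 = 19.410889, so x_1* = 32/(10.75 + 4·19.410889) = 0.362.

x_1* = 0.362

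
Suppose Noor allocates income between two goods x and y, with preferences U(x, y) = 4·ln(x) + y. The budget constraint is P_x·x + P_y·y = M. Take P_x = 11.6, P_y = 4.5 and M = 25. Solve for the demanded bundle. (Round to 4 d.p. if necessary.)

x* = 1.5517, y* = 1.5556

At the given prices: x* = 4·4.5/11.6 = 1.5517, and y* = 1.5556.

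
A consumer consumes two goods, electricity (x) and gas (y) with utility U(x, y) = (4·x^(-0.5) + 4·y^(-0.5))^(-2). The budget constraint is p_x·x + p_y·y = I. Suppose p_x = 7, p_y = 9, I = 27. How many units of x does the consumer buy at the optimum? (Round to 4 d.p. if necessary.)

x* = 1.8478

From the CES first-order condition, (y/x)^(1.5) = p_x/p_y.
Solve for the ratio: y/x = [p_x/p_y]^(2/3).
Substitute y = (y/x)·x into the budget: x* = I/(p_x + p_y·(y/x)).
Numerically y/x = 0.84574, so x* = 27/(7 + 9·0.84574) = 1.8478.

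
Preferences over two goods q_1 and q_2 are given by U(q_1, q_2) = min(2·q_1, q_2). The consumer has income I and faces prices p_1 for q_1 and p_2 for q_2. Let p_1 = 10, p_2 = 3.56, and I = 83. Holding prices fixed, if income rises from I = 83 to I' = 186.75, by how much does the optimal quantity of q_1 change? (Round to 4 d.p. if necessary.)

Leontief preferences: the optimum is at the kink where q_1/1 = q_2/2, i.e. q_2 = 2·q_1.
Budget: p_1·q_1 + p_2·2·q_1 = I, so (p_1 + 2·p_2)·q_1 = I.
Demand: q_1*(p_1,p_2,I) = I/(p_1 + 2·p_2), q_2* = 2·I/(p_1 + 2·p_2).
Here 10 + 2·3.56 = 17.12, giving q_1* = 4.8481.
At I' = 186.75: q_1* = 10.9083. Change: 10.9083 − 4.8481 = 6.0602.

Δq_1* = 6.0602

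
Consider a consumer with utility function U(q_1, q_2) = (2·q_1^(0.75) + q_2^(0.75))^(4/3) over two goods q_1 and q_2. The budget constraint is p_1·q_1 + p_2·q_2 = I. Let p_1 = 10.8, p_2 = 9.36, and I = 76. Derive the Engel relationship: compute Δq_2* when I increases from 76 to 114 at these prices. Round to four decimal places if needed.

Δq_2* = 0.3556

MU_q_1 ∝ 2·q_1^(-0.25), MU_q_2 ∝ q_2^(-0.25), so MRS = 2·(q_2/q_1)^(0.25) = p_1/p_2.
Solve for the ratio: q_2/q_1 = [(1/2)·p_1/p_2]^(4).
Substitute q_2 = (q_2/q_1)·q_1 into the budget: q_1* = I/(p_1 + p_2·(q_2/q_1)).
Numerically q_2/q_1 = 0.110783, so q_1* = 76/(10.8 + 9.36·0.110783) = 6.4206 and q_2* = 0.110783·6.4206 = 0.7113.
At I' = 114: q_2* = 1.0669. Change: 1.0669 − 0.7113 = 0.3556.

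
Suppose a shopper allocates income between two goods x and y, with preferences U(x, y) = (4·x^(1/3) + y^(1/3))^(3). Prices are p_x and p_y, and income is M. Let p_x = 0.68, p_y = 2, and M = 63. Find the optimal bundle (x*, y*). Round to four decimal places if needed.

x* = 86.3531, y* = 2.14

Substitute y = (y/x)·x into the budget: x* = M/(p_x + p_y·(y/x)).
Numerically y/x = 0.024782, so x* = 63/(0.68 + 2·0.024782) = 86.3531 and y* = 0.024782·86.3531 = 2.14.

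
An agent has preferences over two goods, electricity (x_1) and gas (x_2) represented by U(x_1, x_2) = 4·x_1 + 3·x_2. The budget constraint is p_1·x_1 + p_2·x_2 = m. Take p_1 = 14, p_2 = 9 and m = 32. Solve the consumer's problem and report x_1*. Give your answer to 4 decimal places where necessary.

x_1* = 0

x_2 gives more utility per dollar, so spend all income on x_2: x_2* = m/p_2, x_1* = 0.
Numerically: x_1* = 0, x_2* = 3.5556.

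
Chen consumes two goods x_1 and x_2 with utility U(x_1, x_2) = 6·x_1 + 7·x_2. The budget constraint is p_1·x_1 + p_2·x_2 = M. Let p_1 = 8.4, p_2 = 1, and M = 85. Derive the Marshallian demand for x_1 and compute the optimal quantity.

Perfect substitutes: compare marginal utility per dollar. 6/p_1 vs 7/p_2 → 0.7143 vs 7.
x_2 gives more utility per dollar, so spend all income on x_2: x_2* = M/p_2, x_1* = 0.
Numerically: x_1* = 0, x_2* = 85.

x_1* = 0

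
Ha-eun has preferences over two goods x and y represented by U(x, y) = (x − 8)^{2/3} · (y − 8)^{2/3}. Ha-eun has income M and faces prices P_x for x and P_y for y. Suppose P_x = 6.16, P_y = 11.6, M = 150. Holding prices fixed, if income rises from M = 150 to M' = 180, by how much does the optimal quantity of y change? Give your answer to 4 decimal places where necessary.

After buying the subsistence bundle (8, 8), a share 0.5 of the remaining income goes to x: x* = 8 + 0.5·(M − 8P_x − 8P_y)/P_x.
Discretionary income = 150 − 8·6.16 − 8·11.6 = 7.92; y* = 8 + 0.5·7.92/11.6 = 8.3414.
At M' = 180: y* = 9.6345. Change: 9.6345 − 8.3414 = 1.2931.

Δy* = 1.2931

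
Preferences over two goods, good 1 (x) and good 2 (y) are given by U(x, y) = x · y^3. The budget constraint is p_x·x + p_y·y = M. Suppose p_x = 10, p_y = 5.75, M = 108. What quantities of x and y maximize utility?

x* = 2.7, y* = 14.087

MU_x/MU_y = (y)/(3·x); tangency sets this equal to p_x/p_y.
Rearranging, p_y·y = 3·p_x·x. Substituting into the budget gives p_x·x·(1 + 3) = M.
Demand: x*(p_x,p_y,M) = 0.25·M/p_x and y* = 0.75·M/p_y.
At p_x=10, p_y=5.75, M=108: x* = 0.25·108/10 = 2.7, y* = 14.087.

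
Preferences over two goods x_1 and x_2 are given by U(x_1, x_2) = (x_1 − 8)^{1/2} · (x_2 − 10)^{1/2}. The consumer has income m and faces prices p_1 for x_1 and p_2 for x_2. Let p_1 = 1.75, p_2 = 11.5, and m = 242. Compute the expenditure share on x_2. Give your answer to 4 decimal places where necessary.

share on x_2 = 0.7087

MRS = (x_2−10)/(x_1−8). Tangency with p_1/p_2 gives x_2−10 = (p_1/p_2)·(x_1−8).
After buying the subsistence bundle (8, 10), a share 0.5 of the remaining income goes to x_1: x_1* = 8 + 0.5·(m − 8p_1 − 10p_2)/p_1.
Discretionary income = 242 − 8·1.75 − 10·11.5 = 113; x_1* = 8 + 0.5·113/1.75 = 40.2857; x_2* = 10 + 0.5·113/11.5 = 14.913.
Expenditure on x_2: 11.5·14.913 = 171.5; share = 0.7087.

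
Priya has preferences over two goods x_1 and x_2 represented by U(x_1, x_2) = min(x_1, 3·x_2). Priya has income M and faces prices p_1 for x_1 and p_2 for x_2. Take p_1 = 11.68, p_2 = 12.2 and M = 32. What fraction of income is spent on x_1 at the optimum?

Leontief preferences: the optimum is at the kink where x_1/3 = x_2/1, i.e. x_2 = (1/3)·x_1.
Budget: p_1·x_1 + p_2·(1/3)·x_1 = M, so (3·p_1 + p_2)·x_1 = 3·M.
Demand: x_1*(p_1,p_2,M) = 3·M/(3·p_1 + p_2), x_2* = M/(3·p_1 + p_2).
Here 3·11.68 + 12.2 = 47.24, giving x_1* = 2.0322 and x_2* = 0.6774.
Expenditure on x_1: 11.68·2.0322 = 23.7358; share = 0.7417.

share on x_1 = 0.7417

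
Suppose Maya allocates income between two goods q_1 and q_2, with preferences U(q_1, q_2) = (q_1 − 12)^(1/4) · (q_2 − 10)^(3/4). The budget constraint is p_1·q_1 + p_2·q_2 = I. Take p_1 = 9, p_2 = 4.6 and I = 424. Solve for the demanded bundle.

q_1* = 19.5, q_2* = 54.0217

Discretionary income = 424 − 12·9 − 10·4.6 = 270; q_1* = 12 + 0.25·270/9 = 19.5; q_2* = 10 + 0.75·270/4.6 = 54.0217.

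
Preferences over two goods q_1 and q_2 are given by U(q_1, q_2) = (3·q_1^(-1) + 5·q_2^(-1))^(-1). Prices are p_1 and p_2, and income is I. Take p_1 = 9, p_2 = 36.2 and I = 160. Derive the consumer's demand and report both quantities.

Substitute q_2 = (q_2/q_1)·q_1 into the budget: q_1* = I/(p_1 + p_2·(q_2/q_1)).
Numerically q_2/q_1 = 0.643712, so q_1* = 160/(9 + 36.2·0.643712) = 4.9532 and q_2* = 0.643712·4.9532 = 3.1884.

q_1* = 4.9532, q_2* = 3.1884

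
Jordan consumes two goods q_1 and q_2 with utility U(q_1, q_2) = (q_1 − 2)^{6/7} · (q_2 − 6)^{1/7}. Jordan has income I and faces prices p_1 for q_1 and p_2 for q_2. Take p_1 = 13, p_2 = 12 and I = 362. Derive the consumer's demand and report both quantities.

MRS = 6·(q_2−6)/(q_1−2). Tangency with p_1/p_2 gives q_2−6 = (1/6)·(p_1/p_2)·(q_1−2).
Substituting into the budget: q_1* = 2 + 6/7·(I − 2·p_1 − 6·p_2)/p_1, and q_2* = 6 + 1/7·(…)/p_2.
Discretionary income = 362 − 2·13 − 6·12 = 264; q_1* = 2 + 6/7·264/13 = 19.4066; q_2* = 6 + 1/7·264/12 = 9.1429.

q_1* = 19.4066, q_2* = 9.1429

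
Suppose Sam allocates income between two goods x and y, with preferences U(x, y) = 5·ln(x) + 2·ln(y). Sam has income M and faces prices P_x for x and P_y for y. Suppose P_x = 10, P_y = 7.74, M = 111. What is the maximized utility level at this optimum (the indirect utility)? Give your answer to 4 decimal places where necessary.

The MRS is (5/2)·y/x. Set MRS = P_x/P_y.
So 5·P_y·y = 2·P_x·x; combined with the budget, a share 5/7 of income goes to x.
Demand: x*(P_x,P_y,M) = 5/7·M/P_x and y* = 2/7·M/P_y.
At P_x=10, P_y=7.74, M=111: x* = 5/7·111/10 = 7.9286, y* = 4.0975.
Utility at the optimum: U(7.9286, 4.0975) = 13.1731.

V = 13.1731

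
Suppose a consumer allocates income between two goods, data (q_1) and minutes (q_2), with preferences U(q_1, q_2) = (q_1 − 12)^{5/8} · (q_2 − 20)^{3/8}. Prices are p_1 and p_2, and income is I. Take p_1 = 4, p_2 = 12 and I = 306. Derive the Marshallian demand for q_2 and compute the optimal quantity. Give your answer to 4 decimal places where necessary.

q_2* = 20.5625

MRS = (5/3)·(q_2−20)/(q_1−12). Tangency with p_1/p_2 gives q_2−20 = (3/5)·(p_1/p_2)·(q_1−12).
Substituting into the budget: q_1* = 12 + 0.625·(I − 12·p_1 − 20·p_2)/p_1, and q_2* = 20 + 0.375·(…)/p_2.
Discretionary income = 306 − 12·4 − 20·12 = 18; q_2* = 20 + 0.375·18/12 = 20.5625.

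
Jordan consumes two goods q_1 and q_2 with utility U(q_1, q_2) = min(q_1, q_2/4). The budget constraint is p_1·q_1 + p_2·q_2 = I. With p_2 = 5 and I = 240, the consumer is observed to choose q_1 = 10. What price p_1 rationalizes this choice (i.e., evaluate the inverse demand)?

p_1 = 4

Leontief preferences: the optimum is at the kink where q_1/1 = q_2/4, i.e. q_2 = 4·q_1.
Budget: p_1·q_1 + p_2·4·q_1 = I, so (p_1 + 4·p_2)·q_1 = I.
Demand: q_1*(p_1,p_2,I) = I/(p_1 + 4·p_2), q_2* = 4·I/(p_1 + 4·p_2).
Set q_1* = 10 in the demand function and solve for p_1: p_1 = 4.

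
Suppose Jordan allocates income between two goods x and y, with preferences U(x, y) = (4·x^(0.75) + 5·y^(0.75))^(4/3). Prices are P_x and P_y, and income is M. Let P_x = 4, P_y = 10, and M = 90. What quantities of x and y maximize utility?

From the CES first-order condition, (4/5)·(y/x)^(0.25) = P_x/P_y.
Solve for the ratio: y/x = [(5/4)·P_x/P_y]^(4).
Substitute y = (y/x)·x into the budget: x* = M/(P_x + P_y·(y/x)).
Numerically y/x = 0.0625, so x* = 90/(4 + 10·0.0625) = 19.4595 and y* = 0.0625·19.4595 = 1.2162.

x* = 19.4595, y* = 1.2162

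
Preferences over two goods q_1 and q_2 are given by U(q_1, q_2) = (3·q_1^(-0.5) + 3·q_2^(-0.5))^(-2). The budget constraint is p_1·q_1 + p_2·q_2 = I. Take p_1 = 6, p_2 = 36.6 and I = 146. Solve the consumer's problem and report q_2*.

MU_q_1 ∝ 3·q_1^(-1.5), MU_q_2 ∝ 3·q_2^(-1.5), so MRS = (q_2/q_1)^(1.5) = p_1/p_2.
Hence q_2/q_1 = (p_1/p_2)^(1/(1.5)), i.e. raised to the 2/3 power.
Substitute q_2 = (q_2/q_1)·q_1 into the budget: q_1* = I/(p_1 + p_2·(q_2/q_1)).
Numerically q_2/q_1 = 0.299534, so q_1* = 146/(6 + 36.6·0.299534) = 8.607 and q_2* = 0.299534·8.607 = 2.5781.

q_2* = 2.5781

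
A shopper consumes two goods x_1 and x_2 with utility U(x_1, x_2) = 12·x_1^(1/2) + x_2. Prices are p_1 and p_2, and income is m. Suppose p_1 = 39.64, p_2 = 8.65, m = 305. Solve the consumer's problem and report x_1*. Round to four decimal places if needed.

x_1* = 1.7142

Utility is quasi-linear in x_2; the FOC for x_1 is 6/√x_1 = p_1/p_2.
Solve: √x_1 = 6·p_2/p_1, so x_1*(p_1,p_2) = (6·p_2/p_1)², and x_2* = (m − p_1·x_1*)/p_2.
Plugging in: x_1* = (6·8.65/39.64)² = 1.7142.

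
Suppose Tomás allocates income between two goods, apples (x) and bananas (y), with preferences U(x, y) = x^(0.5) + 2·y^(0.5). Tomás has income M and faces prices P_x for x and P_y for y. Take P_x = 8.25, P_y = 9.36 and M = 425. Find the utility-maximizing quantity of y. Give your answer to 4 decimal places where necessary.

y* = 35.3729

MU_x ∝ x^(-0.5), MU_y ∝ 2·y^(-0.5), so MRS = (1/2)·(y/x)^(0.5) = P_x/P_y.
Hence y/x = (2·P_x/P_y)^(1/(0.5)), i.e. raised to the 2 power.
With the ratio pinned down, the budget gives x* = M/(P_x + P_y·(y/x)) and y* = (y/x)·x*.
Numerically y/x = 3.107536, so x* = 425/(8.25 + 9.36·3.107536) = 11.383 and y* = 3.107536·11.383 = 35.3729.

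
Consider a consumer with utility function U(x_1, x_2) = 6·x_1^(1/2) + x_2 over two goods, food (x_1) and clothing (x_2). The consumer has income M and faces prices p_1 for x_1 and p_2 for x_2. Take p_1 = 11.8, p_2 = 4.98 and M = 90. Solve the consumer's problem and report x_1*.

Set MRS = p_1/p_2: 3·x_1^(−1/2) = p_1/p_2.
Thus x_1* = (3·p_2/p_1)² — independent of M — with the rest of income spent on x_2.
Plugging in: x_1* = (3·4.98/11.8)² = 1.603.

x_1* = 1.603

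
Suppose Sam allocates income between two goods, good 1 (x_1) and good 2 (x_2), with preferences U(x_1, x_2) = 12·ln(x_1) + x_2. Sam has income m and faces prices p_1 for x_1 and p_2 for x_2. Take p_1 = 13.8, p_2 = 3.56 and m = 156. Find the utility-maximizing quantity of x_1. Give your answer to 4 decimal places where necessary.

Set MRS = p_1/p_2: (12/x_1)/1 = p_1/p_2.
So x_1*(p_1,p_2) = 12·p_2/p_1, independent of income; and x_2* = (m − 12·p_2)/p_2.
At the given prices: x_1* = 12·3.56/13.8 = 3.0957.

x_1* = 3.0957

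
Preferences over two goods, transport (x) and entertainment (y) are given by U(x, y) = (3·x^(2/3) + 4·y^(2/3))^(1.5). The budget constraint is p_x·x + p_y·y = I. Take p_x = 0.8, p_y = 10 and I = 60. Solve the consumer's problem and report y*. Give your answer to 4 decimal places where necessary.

From the CES first-order condition, (3/4)·(y/x)^(1/3) = p_x/p_y.
Hence y/x = ((4/3)·p_x/p_y)^(1/(1/3)), i.e. raised to the 3 power.
Substitute y = (y/x)·x into the budget: x* = I/(p_x + p_y·(y/x)).
Numerically y/x = 0.001214, so x* = 60/(0.8 + 10·0.001214) = 73.8792 and y* = 0.001214·73.8792 = 0.0897.

y* = 0.0897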